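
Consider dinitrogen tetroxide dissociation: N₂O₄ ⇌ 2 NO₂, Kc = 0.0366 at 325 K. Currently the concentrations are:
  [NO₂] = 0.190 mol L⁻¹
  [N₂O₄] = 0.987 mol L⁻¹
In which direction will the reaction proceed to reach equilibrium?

Qc = [NO₂]² / [N₂O₄] = (0.190)² / (0.987) = 0.0366
Qc = 0.0366 = Kc, so the system is already at equilibrium.

at equilibrium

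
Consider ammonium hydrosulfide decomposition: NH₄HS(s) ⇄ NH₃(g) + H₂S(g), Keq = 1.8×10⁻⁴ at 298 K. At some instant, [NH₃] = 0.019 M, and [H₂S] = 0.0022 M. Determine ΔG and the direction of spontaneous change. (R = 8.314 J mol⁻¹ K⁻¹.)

(NH₄HS is a pure solid — omitted from Q.)
Q = [NH₃]·[H₂S] = (0.019)·(0.0022) = 4.18×10⁻⁵
ΔG = RT ln(Q/Keq) = (8.314 J mol⁻¹ K⁻¹)(298 K) × ln(4.18×10⁻⁵/1.8×10⁻⁴)
   = (2.478 kJ/mol)(-1.460) = -3.62 kJ/mol
ΔG < 0, so the forward reaction is spontaneous (proceeds forward).

ΔG = -3.62 kJ/mol; the forward reaction is spontaneous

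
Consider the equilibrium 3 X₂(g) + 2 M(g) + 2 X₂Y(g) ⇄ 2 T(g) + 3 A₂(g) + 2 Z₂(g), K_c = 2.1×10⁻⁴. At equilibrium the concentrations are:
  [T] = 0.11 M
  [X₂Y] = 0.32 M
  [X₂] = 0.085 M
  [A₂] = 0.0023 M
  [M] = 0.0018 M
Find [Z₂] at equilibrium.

At equilibrium, K_c = [T]²·[A₂]³·[Z₂]² / ([X₂]³·[M]²·[X₂Y]²) = 2.1×10⁻⁴.
(0.11)²·(0.0023)³·([Z₂])² / ((0.085)³·(0.0018)²·(0.32)²) = 2.1×10⁻⁴
[Z₂]² = 2.91×10⁻⁴ ⇒ [Z₂] = 0.017 M

[Z₂] = 0.017 M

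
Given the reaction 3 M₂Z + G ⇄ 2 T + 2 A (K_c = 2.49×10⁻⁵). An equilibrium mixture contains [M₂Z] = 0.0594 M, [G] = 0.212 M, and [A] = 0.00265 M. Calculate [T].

At equilibrium, K_c = [T]²·[A]² / ([M₂Z]³·[G]) = 2.49×10⁻⁵.
([T])²·(0.00265)² / ((0.0594)³·(0.212)) = 2.49×10⁻⁵
[T]² = 1.58×10⁻⁴ ⇒ [T] = 0.0126 M

[T] = 0.0126 M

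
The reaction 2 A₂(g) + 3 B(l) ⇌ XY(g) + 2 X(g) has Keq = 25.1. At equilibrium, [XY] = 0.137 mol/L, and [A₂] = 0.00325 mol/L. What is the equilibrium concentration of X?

(B is a pure liquid — omitted from Keq.)
At equilibrium, Keq = [XY]·[X]² / [A₂]² = 25.1.
(0.137)·([X])² / (0.00325)² = 25.1
[X]² = 0.00194 ⇒ [X] = 0.0440 mol/L

[X] = 0.0440 mol/L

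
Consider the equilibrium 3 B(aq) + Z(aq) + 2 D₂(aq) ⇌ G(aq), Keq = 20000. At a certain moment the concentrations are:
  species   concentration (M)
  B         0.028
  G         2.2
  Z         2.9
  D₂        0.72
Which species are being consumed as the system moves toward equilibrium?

G (products)

Q = [G] / ([B]³·[Z]·[D₂]²) = (2.2) / ((0.028)³·(2.9)·(0.72)²) = 67000
Q = 67000 > Keq = 20000: net reverse reaction.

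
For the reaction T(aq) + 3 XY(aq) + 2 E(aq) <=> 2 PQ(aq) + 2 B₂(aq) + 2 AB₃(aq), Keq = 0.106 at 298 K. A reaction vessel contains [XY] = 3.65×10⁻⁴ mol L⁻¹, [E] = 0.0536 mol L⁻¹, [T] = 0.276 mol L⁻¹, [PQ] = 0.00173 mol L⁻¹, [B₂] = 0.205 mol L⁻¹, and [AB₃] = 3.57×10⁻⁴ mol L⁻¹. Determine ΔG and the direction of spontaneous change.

Q = [PQ]²·[B₂]²·[AB₃]² / ([T]·[XY]³·[E]²) = (0.00173)²·(0.205)²·(3.57×10⁻⁴)² / ((0.276)·(3.65×10⁻⁴)³·(0.0536)²) = 0.416
ΔG = RT ln(Q/Keq) = (8.314 J mol⁻¹ K⁻¹)(298 K) × ln(0.416/0.106)
   = (2.478 kJ/mol)(1.367) = 3.39 kJ/mol
ΔG > 0, so the forward reaction is non-spontaneous (proceeds in reverse).

ΔG = 3.39 kJ/mol; the forward reaction is non-spontaneous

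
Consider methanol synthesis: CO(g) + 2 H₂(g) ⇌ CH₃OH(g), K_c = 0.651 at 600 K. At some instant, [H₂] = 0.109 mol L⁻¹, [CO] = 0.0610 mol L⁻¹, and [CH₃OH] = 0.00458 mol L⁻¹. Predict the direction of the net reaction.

Q_c = [CH₃OH] / ([CO]·[H₂]²) = (0.00458) / ((0.0610)·(0.109)²) = 6.32
Q_c = 6.32 > K_c = 0.651, so the reverse reaction proceeds.

reverse (toward reactants)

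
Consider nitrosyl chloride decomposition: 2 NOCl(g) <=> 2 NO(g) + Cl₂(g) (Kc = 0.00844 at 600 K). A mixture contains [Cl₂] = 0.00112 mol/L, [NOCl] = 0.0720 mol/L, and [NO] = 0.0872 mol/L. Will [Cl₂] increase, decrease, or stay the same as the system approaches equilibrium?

increase

Qc = [NO]²·[Cl₂] / [NOCl]² = (0.0872)²·(0.00112) / (0.0720)² = 0.00164
Qc = 0.00164 < Kc = 0.00844: net forward reaction.
Cl₂ is a product, so it increases.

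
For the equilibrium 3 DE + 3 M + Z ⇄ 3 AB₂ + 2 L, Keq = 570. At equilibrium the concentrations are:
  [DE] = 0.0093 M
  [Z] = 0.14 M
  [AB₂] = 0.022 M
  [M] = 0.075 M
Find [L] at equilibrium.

At equilibrium, Keq = [AB₂]³·[L]² / ([DE]³·[M]³·[Z]) = 570.
(0.022)³·([L])² / ((0.0093)³·(0.075)³·(0.14)) = 570
[L]² = 0.00254 ⇒ [L] = 0.050 M

[L] = 0.050 M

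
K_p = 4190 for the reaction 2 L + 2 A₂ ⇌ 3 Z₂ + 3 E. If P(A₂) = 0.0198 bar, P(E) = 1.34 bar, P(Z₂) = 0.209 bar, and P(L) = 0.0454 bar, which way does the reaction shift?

in the reverse direction

Q_p = P(Z₂)³·P(E)³ / (P(L)²·P(A₂)²) = (0.209)³·(1.34)³ / ((0.0454)²·(0.0198)²) = 27200
Q_p = 27200 > K_p = 4190, so the reverse reaction proceeds.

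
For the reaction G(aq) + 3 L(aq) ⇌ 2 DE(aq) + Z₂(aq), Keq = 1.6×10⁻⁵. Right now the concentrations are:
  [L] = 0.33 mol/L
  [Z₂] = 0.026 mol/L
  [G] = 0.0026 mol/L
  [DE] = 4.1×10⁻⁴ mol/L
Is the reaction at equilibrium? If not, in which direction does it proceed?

Q = [DE]²·[Z₂] / ([G]·[L]³) = (4.1×10⁻⁴)²·(0.026) / ((0.0026)·(0.33)³) = 4.7×10⁻⁵
Q = 4.7×10⁻⁵ > Keq = 1.6×10⁻⁵, so the reverse reaction proceeds.

toward reactants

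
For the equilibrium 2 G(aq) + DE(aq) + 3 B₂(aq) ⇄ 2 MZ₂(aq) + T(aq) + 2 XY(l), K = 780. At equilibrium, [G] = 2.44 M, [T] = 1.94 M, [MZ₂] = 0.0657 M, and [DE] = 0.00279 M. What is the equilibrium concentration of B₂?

[B₂] = 0.0865 M

(XY is a pure liquid — omitted from K.)
At equilibrium, K = [MZ₂]²·[T] / ([G]²·[DE]·[B₂]³) = 780.
(0.0657)²·(1.94) / ((2.44)²·(0.00279)·([B₂])³) = 780
[B₂]³ = 6.46e-4 ⇒ [B₂] = 0.0865 M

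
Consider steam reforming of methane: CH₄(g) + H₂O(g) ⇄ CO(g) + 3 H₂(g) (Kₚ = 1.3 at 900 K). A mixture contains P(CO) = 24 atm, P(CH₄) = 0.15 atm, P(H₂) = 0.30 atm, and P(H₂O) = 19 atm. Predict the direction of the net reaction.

toward products

Qₚ = P(CO)·P(H₂)³ / (P(CH₄)·P(H₂O)) = (24)·(0.30)³ / ((0.15)·(19)) = 0.23
Qₚ = 0.23 < Kₚ = 1.3, so the forward reaction proceeds.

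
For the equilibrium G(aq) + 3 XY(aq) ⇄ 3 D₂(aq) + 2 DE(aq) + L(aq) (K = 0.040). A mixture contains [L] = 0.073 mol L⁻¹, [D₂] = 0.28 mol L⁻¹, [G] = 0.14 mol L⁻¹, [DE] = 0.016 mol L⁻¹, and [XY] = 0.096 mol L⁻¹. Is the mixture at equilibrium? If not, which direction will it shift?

no; Q < K, reaction proceeds forward

Q = [D₂]³·[DE]²·[L] / ([G]·[XY]³) = (0.28)³·(0.016)²·(0.073) / ((0.14)·(0.096)³) = 0.0033
Q = 0.0033 < K = 0.040: net forward reaction.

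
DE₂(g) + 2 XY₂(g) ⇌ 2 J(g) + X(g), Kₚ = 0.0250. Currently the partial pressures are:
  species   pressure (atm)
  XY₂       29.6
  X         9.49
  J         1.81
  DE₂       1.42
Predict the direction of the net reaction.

at equilibrium

Qₚ = P(J)²·P(X) / (P(DE₂)·P(XY₂)²) = (1.81)²·(9.49) / ((1.42)·(29.6)²) = 0.0250
Qₚ = 0.0250 = Kₚ, so the system is already at equilibrium.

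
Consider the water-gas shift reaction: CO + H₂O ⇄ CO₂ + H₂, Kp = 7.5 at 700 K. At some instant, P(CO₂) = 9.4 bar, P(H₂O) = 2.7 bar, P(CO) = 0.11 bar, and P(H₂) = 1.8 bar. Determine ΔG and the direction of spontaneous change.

ΔG = 11.8 kJ/mol; the forward reaction is non-spontaneous

Qp = P(CO₂)·P(H₂) / (P(CO)·P(H₂O)) = (9.4)·(1.8) / ((0.11)·(2.7)) = 57.0
ΔG = RT ln(Qp/Kp) = (8.314 J mol⁻¹ K⁻¹)(700 K) × ln(57.0/7.5)
   = (5.820 kJ/mol)(2.028) = 11.8 kJ/mol
ΔG > 0, so the forward reaction is non-spontaneous (proceeds in reverse).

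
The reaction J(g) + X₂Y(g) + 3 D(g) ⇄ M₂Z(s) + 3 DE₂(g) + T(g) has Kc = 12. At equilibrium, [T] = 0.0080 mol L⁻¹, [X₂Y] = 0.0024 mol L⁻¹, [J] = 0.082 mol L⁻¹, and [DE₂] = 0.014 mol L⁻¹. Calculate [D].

[D] = 0.021 mol L⁻¹

(M₂Z is a pure solid — omitted from Kc.)
At equilibrium, Kc = [DE₂]³·[T] / ([J]·[X₂Y]·[D]³) = 12.
(0.014)³·(0.0080) / ((0.082)·(0.0024)·([D])³) = 12
[D]³ = 9.30×10⁻⁶ ⇒ [D] = 0.021 mol L⁻¹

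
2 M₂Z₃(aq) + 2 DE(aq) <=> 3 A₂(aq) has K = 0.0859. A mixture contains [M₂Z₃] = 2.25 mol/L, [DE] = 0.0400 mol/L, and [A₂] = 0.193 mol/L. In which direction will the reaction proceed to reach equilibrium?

Q = [A₂]³ / ([M₂Z₃]²·[DE]²) = (0.193)³ / ((2.25)²·(0.0400)²) = 0.888
Q = 0.888 > K = 0.0859, so the reverse reaction proceeds.

to the left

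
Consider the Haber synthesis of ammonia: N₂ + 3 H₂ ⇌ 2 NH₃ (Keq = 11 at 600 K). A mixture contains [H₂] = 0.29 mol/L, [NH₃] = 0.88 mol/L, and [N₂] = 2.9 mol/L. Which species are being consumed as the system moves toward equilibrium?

Q = [NH₃]² / ([N₂]·[H₂]³) = (0.88)² / ((2.9)·(0.29)³) = 11
Q = 11 = Keq; the system is at equilibrium.

none (at equilibrium)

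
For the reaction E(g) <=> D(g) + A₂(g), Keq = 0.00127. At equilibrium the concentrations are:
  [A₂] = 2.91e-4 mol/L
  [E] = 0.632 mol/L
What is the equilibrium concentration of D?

[D] = 2.76 mol/L

At equilibrium, Keq = [D]·[A₂] / [E] = 0.00127.
([D])·(2.91e-4) / (0.632) = 0.00127
[D] = 2.76 mol/L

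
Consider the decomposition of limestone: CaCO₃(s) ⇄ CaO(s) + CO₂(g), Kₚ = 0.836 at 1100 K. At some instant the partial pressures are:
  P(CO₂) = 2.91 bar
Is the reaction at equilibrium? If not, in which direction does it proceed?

toward reactants

(CaCO₃, CaO are pure solids — omitted from Qₚ.)
Qₚ = P(CO₂) = 2.91
Qₚ = 2.91 > Kₚ = 0.836, so the reverse reaction proceeds.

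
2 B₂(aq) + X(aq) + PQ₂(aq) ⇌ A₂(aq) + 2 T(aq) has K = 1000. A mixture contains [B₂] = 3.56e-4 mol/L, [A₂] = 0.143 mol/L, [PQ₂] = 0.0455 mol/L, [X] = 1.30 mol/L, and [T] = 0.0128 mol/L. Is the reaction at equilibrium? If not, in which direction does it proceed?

toward reactants

Q = [A₂]·[T]² / ([B₂]²·[X]·[PQ₂]) = (0.143)·(0.0128)² / ((3.56e-4)²·(1.30)·(0.0455)) = 3130
Q = 3130 > K = 1000, so the reverse reaction proceeds.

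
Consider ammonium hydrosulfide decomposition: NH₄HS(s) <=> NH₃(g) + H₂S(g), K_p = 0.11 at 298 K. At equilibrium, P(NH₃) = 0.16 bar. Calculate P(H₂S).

(NH₄HS is a pure solid — omitted from K_p.)
At equilibrium, K_p = P(NH₃)·P(H₂S) = 0.11.
(0.16)·(P(H₂S)) = 0.11
P(H₂S) = 0.688 = 0.69 bar

P(H₂S) = 0.69 bar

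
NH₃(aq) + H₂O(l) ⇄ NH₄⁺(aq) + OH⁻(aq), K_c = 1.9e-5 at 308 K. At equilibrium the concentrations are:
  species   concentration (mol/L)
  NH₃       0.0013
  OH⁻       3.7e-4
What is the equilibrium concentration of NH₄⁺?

[NH₄⁺] = 6.7e-5 mol/L

(H₂O is a pure liquid — omitted from K_c.)
At equilibrium, K_c = [NH₄⁺]·[OH⁻] / [NH₃] = 1.9e-5.
([NH₄⁺])·(3.7e-4) / (0.0013) = 1.9e-5
[NH₄⁺] = 6.68e-5 = 6.7e-5 mol/L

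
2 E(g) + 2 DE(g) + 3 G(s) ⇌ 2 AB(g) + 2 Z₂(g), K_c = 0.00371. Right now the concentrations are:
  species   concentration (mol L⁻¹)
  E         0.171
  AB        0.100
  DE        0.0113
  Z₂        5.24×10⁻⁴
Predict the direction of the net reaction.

in the forward direction

(G is a pure solid — omitted from Q_c.)
Q_c = [AB]²·[Z₂]² / ([E]²·[DE]²) = (0.100)²·(5.24×10⁻⁴)² / ((0.171)²·(0.0113)²) = 7.35×10⁻⁴
Q_c = 7.35×10⁻⁴ < K_c = 0.00371, so the forward reaction proceeds.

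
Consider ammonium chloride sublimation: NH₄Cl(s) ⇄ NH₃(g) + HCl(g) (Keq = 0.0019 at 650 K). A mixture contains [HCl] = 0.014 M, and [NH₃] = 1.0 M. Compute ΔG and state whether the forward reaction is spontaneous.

(NH₄Cl is a pure solid — omitted from Q.)
Q = [NH₃]·[HCl] = (1.0)·(0.014) = 0.0140
ΔG = RT ln(Q/Keq) = (8.314 J mol⁻¹ K⁻¹)(650 K) × ln(0.0140/0.0019)
   = (5.404 kJ/mol)(1.997) = 10.8 kJ/mol
ΔG > 0, so the forward reaction is non-spontaneous (proceeds in reverse).

ΔG = 10.8 kJ/mol; the forward reaction is non-spontaneous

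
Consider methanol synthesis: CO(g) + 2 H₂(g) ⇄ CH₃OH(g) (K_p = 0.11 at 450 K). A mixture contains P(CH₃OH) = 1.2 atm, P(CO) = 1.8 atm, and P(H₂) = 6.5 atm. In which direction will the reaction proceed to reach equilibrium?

Q_p = P(CH₃OH) / (P(CO)·P(H₂)²) = (1.2) / ((1.8)·(6.5)²) = 0.016
Q_p = 0.016 < K_p = 0.11, so the forward reaction proceeds.

in the forward direction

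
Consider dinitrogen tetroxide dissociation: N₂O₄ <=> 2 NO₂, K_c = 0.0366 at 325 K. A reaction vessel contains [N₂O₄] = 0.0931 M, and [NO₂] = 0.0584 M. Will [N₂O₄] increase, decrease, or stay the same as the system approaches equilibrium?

stay the same

Q_c = [NO₂]² / [N₂O₄] = (0.0584)² / (0.0931) = 0.0366
Q_c = 0.0366 = K_c; the system is at equilibrium.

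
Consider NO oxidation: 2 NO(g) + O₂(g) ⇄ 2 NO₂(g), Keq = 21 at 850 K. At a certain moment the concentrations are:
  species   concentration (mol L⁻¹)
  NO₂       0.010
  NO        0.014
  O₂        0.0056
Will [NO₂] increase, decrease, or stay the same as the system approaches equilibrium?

Q = [NO₂]² / ([NO]²·[O₂]) = (0.010)² / ((0.014)²·(0.0056)) = 91
Q = 91 > Keq = 21: net reverse reaction.
NO₂ is a product, so it decreases.

decrease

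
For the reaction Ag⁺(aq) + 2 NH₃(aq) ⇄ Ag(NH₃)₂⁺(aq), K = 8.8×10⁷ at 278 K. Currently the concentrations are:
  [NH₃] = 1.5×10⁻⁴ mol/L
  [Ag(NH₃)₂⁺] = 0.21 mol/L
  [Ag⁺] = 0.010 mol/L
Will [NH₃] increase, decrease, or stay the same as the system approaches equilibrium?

Q = [Ag(NH₃)₂⁺] / ([Ag⁺]·[NH₃]²) = (0.21) / ((0.010)·(1.5×10⁻⁴)²) = 9.3×10⁸
Q = 9.3×10⁸ > K = 8.8×10⁷: net reverse reaction.
NH₃ is a reactant, so it increases.

increase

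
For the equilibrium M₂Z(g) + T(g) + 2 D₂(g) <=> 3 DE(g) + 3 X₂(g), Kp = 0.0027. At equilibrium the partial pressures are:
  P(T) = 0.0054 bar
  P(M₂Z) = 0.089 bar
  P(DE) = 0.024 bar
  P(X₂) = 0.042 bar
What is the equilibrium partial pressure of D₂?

P(D₂) = 0.028 bar

At equilibrium, Kp = P(DE)³·P(X₂)³ / (P(M₂Z)·P(T)·P(D₂)²) = 0.0027.
(0.024)³·(0.042)³ / ((0.089)·(0.0054)·(P(D₂))²) = 0.0027
P(D₂)² = 7.89e-4 ⇒ P(D₂) = 0.028 bar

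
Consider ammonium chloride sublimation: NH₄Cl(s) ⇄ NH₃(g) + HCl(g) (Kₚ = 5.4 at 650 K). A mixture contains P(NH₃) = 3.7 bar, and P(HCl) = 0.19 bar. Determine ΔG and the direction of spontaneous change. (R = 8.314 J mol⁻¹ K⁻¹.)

(NH₄Cl is a pure solid — omitted from Qₚ.)
Qₚ = P(NH₃)·P(HCl) = (3.7)·(0.19) = 0.703
ΔG = RT ln(Qₚ/Kₚ) = (8.314 J mol⁻¹ K⁻¹)(650 K) × ln(0.703/5.4)
   = (5.404 kJ/mol)(-2.039) = -11.0 kJ/mol
ΔG < 0, so the forward reaction is spontaneous (proceeds forward).

ΔG = -11.0 kJ/mol; the forward reaction is spontaneous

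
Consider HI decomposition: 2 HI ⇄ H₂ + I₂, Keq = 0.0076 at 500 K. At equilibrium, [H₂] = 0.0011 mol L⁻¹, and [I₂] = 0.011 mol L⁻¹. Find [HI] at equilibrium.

[HI] = 0.040 mol L⁻¹

At equilibrium, Keq = [H₂]·[I₂] / [HI]² = 0.0076.
(0.0011)·(0.011) / ([HI])² = 0.0076
[HI]² = 0.00159 ⇒ [HI] = 0.040 mol L⁻¹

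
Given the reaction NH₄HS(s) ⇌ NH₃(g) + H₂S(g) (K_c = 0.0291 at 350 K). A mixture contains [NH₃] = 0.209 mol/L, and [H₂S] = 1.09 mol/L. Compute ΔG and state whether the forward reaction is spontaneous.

ΔG = 5.99 kJ/mol; the forward reaction is non-spontaneous

(NH₄HS is a pure solid — omitted from Q_c.)
Q_c = [NH₃]·[H₂S] = (0.209)·(1.09) = 0.228
ΔG = RT ln(Q_c/K_c) = (8.314 J mol⁻¹ K⁻¹)(350 K) × ln(0.228/0.0291)
   = (2.910 kJ/mol)(2.059) = 5.99 kJ/mol
ΔG > 0, so the forward reaction is non-spontaneous (proceeds in reverse).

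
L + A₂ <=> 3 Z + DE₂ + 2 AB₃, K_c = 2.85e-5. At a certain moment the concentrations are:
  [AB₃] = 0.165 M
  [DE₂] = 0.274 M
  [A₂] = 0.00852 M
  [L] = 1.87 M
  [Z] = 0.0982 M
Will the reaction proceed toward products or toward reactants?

reverse (toward reactants)

Q_c = [Z]³·[DE₂]·[AB₃]² / ([L]·[A₂]) = (0.0982)³·(0.274)·(0.165)² / ((1.87)·(0.00852)) = 4.43e-4
Q_c = 4.43e-4 > K_c = 2.85e-5, so the reverse reaction proceeds.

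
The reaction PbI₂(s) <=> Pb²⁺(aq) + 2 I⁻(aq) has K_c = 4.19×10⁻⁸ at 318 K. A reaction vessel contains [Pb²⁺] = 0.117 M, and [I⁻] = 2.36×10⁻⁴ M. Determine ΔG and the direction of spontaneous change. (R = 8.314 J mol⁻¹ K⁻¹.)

(PbI₂ is a pure solid — omitted from Q_c.)
Q_c = [Pb²⁺]·[I⁻]² = (0.117)·(2.36×10⁻⁴)² = 6.52×10⁻⁹
ΔG = RT ln(Q_c/K_c) = (8.314 J mol⁻¹ K⁻¹)(318 K) × ln(6.52×10⁻⁹/4.19×10⁻⁸)
   = (2.644 kJ/mol)(-1.860) = -4.92 kJ/mol
ΔG < 0, so the forward reaction is spontaneous (proceeds forward).

ΔG = -4.92 kJ/mol; the forward reaction is spontaneous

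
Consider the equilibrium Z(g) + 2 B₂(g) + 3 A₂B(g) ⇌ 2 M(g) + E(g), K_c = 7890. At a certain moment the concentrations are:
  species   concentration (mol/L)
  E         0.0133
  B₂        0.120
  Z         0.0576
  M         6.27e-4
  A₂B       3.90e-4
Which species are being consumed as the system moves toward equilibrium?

Q_c = [M]²·[E] / ([Z]·[B₂]²·[A₂B]³) = (6.27e-4)²·(0.0133) / ((0.0576)·(0.120)²·(3.90e-4)³) = 1.06e5
Q_c = 1.06e5 > K_c = 7890: net reverse reaction.

M, E (products)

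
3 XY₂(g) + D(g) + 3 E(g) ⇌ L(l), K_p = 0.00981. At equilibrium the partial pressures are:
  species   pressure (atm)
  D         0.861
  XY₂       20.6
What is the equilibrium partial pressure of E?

(L is a pure liquid — omitted from K_p.)
At equilibrium, K_p = 1 / (P(XY₂)³·P(D)·P(E)³) = 0.00981.
1 / ((20.6)³·(0.861)·(P(E))³) = 0.00981
P(E)³ = 0.0135 ⇒ P(E) = 0.238 atm

P(E) = 0.238 atm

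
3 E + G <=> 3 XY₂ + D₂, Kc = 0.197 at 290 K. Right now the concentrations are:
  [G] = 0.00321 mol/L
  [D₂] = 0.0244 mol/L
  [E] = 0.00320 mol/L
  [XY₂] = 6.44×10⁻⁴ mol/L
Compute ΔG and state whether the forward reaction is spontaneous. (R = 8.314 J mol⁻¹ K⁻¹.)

ΔG = -2.79 kJ/mol; the forward reaction is spontaneous

Qc = [XY₂]³·[D₂] / ([E]³·[G]) = (6.44×10⁻⁴)³·(0.0244) / ((0.00320)³·(0.00321)) = 0.0620
ΔG = RT ln(Qc/Kc) = (8.314 J mol⁻¹ K⁻¹)(290 K) × ln(0.0620/0.197)
   = (2.411 kJ/mol)(-1.156) = -2.79 kJ/mol
ΔG < 0, so the forward reaction is spontaneous (proceeds forward).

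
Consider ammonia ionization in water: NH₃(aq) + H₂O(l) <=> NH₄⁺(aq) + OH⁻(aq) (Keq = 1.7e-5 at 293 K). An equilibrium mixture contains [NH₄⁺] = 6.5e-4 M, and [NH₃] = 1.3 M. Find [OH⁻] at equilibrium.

[OH⁻] = 0.034 M

(H₂O is a pure liquid — omitted from Keq.)
At equilibrium, Keq = [NH₄⁺]·[OH⁻] / [NH₃] = 1.7e-5.
(6.5e-4)·([OH⁻]) / (1.3) = 1.7e-5
[OH⁻] = 0.0340 = 0.034 M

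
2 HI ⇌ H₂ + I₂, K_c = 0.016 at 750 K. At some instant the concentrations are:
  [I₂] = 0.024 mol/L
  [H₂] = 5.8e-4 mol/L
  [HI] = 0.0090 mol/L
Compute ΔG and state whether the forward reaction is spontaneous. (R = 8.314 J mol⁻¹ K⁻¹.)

Q_c = [H₂]·[I₂] / [HI]² = (5.8e-4)·(0.024) / (0.0090)² = 0.172
ΔG = RT ln(Q_c/K_c) = (8.314 J mol⁻¹ K⁻¹)(750 K) × ln(0.172/0.016)
   = (6.236 kJ/mol)(2.375) = 14.8 kJ/mol
ΔG > 0, so the forward reaction is non-spontaneous (proceeds in reverse).

ΔG = 14.8 kJ/mol; the forward reaction is non-spontaneous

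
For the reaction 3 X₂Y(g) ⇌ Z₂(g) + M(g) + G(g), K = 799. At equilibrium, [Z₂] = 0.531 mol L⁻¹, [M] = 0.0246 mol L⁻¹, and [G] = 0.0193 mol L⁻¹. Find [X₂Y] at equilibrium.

[X₂Y] = 0.00681 mol L⁻¹

At equilibrium, K = [Z₂]·[M]·[G] / [X₂Y]³ = 799.
(0.531)·(0.0246)·(0.0193) / ([X₂Y])³ = 799
[X₂Y]³ = 3.16e-7 ⇒ [X₂Y] = 0.00681 mol L⁻¹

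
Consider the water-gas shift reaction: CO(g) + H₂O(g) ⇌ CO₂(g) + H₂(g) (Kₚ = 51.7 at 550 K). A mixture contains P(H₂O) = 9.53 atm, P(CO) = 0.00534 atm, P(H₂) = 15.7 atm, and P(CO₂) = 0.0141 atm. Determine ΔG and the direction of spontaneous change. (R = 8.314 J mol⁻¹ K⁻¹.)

Qₚ = P(CO₂)·P(H₂) / (P(CO)·P(H₂O)) = (0.0141)·(15.7) / ((0.00534)·(9.53)) = 4.35
ΔG = RT ln(Qₚ/Kₚ) = (8.314 J mol⁻¹ K⁻¹)(550 K) × ln(4.35/51.7)
   = (4.573 kJ/mol)(-2.475) = -11.3 kJ/mol
ΔG < 0, so the forward reaction is spontaneous (proceeds forward).

ΔG = -11.3 kJ/mol; the forward reaction is spontaneous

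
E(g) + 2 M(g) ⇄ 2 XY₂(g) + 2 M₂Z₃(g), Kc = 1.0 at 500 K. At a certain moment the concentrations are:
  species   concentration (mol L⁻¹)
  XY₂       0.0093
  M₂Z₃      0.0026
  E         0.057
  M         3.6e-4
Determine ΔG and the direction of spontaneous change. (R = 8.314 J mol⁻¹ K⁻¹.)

ΔG = -10.5 kJ/mol; the forward reaction is spontaneous

Qc = [XY₂]²·[M₂Z₃]² / ([E]·[M]²) = (0.0093)²·(0.0026)² / ((0.057)·(3.6e-4)²) = 0.0791
ΔG = RT ln(Qc/Kc) = (8.314 J mol⁻¹ K⁻¹)(500 K) × ln(0.0791/1.0)
   = (4.157 kJ/mol)(-2.537) = -10.5 kJ/mol
ΔG < 0, so the forward reaction is spontaneous (proceeds forward).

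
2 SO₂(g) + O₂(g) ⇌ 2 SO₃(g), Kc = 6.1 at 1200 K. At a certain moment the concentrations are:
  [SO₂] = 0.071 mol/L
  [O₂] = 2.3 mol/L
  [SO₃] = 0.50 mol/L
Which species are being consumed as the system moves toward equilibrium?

SO₃ (products)

Qc = [SO₃]² / ([SO₂]²·[O₂]) = (0.50)² / ((0.071)²·(2.3)) = 22
Qc = 22 > Kc = 6.1: net reverse reaction.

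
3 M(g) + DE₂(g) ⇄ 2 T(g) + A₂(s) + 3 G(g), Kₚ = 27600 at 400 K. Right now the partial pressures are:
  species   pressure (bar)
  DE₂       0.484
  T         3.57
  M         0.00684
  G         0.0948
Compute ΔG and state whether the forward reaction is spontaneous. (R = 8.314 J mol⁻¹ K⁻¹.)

ΔG = 3.10 kJ/mol; the forward reaction is non-spontaneous

(A₂ is a pure solid — omitted from Qₚ.)
Qₚ = P(T)²·P(G)³ / (P(M)³·P(DE₂)) = (3.57)²·(0.0948)³ / ((0.00684)³·(0.484)) = 70100
ΔG = RT ln(Qₚ/Kₚ) = (8.314 J mol⁻¹ K⁻¹)(400 K) × ln(70100/27600)
   = (3.326 kJ/mol)(0.9321) = 3.10 kJ/mol
ΔG > 0, so the forward reaction is non-spontaneous (proceeds in reverse).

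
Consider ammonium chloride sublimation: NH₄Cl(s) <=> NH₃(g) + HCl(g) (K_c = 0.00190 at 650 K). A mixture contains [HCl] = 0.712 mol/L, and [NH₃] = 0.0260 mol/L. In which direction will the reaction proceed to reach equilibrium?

(NH₄Cl is a pure solid — omitted from Q_c.)
Q_c = [NH₃]·[HCl] = (0.0260)·(0.712) = 0.0185
Q_c = 0.0185 > K_c = 0.00190, so the reverse reaction proceeds.

toward reactants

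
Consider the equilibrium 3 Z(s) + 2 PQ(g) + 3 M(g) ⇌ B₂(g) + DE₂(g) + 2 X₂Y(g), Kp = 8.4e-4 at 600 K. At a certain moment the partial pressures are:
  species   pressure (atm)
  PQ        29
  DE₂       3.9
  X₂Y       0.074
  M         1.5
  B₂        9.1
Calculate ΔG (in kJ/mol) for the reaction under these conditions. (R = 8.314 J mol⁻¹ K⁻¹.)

(Z is a pure solid — omitted from Qp.)
Qp = P(B₂)·P(DE₂)·P(X₂Y)² / (P(PQ)²·P(M)³) = (9.1)·(3.9)·(0.074)² / ((29)²·(1.5)³) = 6.85e-5
ΔG = RT ln(Qp/Kp) = (8.314 J mol⁻¹ K⁻¹)(600 K) × ln(6.85e-5/8.4e-4)
   = (4.988 kJ/mol)(-2.507) = -12.5 kJ/mol
ΔG < 0, so the forward reaction is spontaneous (proceeds forward).

ΔG = -12.5 kJ/mol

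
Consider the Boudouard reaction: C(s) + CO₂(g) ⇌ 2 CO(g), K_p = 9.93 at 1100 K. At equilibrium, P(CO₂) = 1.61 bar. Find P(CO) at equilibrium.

(C is a pure solid — omitted from K_p.)
At equilibrium, K_p = P(CO)² / P(CO₂) = 9.93.
(P(CO))² / (1.61) = 9.93
P(CO)² = 16.0 ⇒ P(CO) = 4.00 bar

P(CO) = 4.00 bar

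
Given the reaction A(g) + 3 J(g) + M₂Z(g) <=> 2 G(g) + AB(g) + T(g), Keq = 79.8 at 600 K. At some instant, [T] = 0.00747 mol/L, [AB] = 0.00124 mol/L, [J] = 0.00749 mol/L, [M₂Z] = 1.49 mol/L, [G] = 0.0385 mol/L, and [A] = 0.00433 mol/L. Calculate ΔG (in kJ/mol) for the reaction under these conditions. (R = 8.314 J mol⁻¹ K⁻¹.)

ΔG = -13.8 kJ/mol

Q = [G]²·[AB]·[T] / ([A]·[J]³·[M₂Z]) = (0.0385)²·(0.00124)·(0.00747) / ((0.00433)·(0.00749)³·(1.49)) = 5.06
ΔG = RT ln(Q/Keq) = (8.314 J mol⁻¹ K⁻¹)(600 K) × ln(5.06/79.8)
   = (4.988 kJ/mol)(-2.758) = -13.8 kJ/mol
ΔG < 0, so the forward reaction is spontaneous (proceeds forward).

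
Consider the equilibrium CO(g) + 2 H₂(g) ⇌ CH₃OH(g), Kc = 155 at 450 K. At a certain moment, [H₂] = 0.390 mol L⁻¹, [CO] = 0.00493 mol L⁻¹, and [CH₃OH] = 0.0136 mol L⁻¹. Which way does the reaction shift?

toward products

Qc = [CH₃OH] / ([CO]·[H₂]²) = (0.0136) / ((0.00493)·(0.390)²) = 18.1
Qc = 18.1 < Kc = 155, so the forward reaction proceeds.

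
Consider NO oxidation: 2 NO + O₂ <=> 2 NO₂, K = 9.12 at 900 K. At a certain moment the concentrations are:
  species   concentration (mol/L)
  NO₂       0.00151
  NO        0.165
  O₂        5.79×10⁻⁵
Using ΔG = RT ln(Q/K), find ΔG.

Q = [NO₂]² / ([NO]²·[O₂]) = (0.00151)² / ((0.165)²·(5.79×10⁻⁵)) = 1.45
ΔG = RT ln(Q/K) = (8.314 J mol⁻¹ K⁻¹)(900 K) × ln(1.45/9.12)
   = (7.483 kJ/mol)(-1.839) = -13.8 kJ/mol
ΔG < 0, so the forward reaction is spontaneous (proceeds forward).

ΔG = -13.8 kJ/mol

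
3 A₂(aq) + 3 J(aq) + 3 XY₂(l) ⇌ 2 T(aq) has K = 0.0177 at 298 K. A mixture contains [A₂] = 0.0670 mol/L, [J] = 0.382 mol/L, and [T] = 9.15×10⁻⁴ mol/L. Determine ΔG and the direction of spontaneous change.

(XY₂ is a pure liquid — omitted from Q.)
Q = [T]² / ([A₂]³·[J]³) = (9.15×10⁻⁴)² / ((0.0670)³·(0.382)³) = 0.0499
ΔG = RT ln(Q/K) = (8.314 J mol⁻¹ K⁻¹)(298 K) × ln(0.0499/0.0177)
   = (2.478 kJ/mol)(1.036) = 2.57 kJ/mol
ΔG > 0, so the forward reaction is non-spontaneous (proceeds in reverse).

ΔG = 2.57 kJ/mol; the forward reaction is non-spontaneous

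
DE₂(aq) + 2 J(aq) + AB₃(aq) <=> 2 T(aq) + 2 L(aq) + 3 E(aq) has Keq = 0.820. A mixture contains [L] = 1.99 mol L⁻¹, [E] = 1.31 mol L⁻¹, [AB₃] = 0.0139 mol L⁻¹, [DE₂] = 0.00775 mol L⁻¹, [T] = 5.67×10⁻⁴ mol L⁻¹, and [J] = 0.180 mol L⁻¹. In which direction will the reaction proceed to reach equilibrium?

at equilibrium

Q = [T]²·[L]²·[E]³ / ([DE₂]·[J]²·[AB₃]) = (5.67×10⁻⁴)²·(1.99)²·(1.31)³ / ((0.00775)·(0.180)²·(0.0139)) = 0.820
Q = 0.820 = Keq, so the system is already at equilibrium.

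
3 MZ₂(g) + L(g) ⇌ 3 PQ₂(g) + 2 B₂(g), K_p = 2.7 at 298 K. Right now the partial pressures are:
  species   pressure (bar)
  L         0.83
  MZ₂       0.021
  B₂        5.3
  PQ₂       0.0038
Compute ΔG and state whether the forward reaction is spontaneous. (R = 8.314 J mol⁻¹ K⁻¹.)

ΔG = -6.44 kJ/mol; the forward reaction is spontaneous

Q_p = P(PQ₂)³·P(B₂)² / (P(MZ₂)³·P(L)) = (0.0038)³·(5.3)² / ((0.021)³·(0.83)) = 0.201
ΔG = RT ln(Q_p/K_p) = (8.314 J mol⁻¹ K⁻¹)(298 K) × ln(0.201/2.7)
   = (2.478 kJ/mol)(-2.598) = -6.44 kJ/mol
ΔG < 0, so the forward reaction is spontaneous (proceeds forward).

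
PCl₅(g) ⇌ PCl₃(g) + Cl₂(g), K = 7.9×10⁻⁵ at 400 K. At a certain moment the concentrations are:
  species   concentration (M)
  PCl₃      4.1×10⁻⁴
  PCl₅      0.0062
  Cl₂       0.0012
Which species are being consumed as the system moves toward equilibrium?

Q = [PCl₃]·[Cl₂] / [PCl₅] = (4.1×10⁻⁴)·(0.0012) / (0.0062) = 7.9×10⁻⁵
Q = 7.9×10⁻⁵ = K; the system is at equilibrium.

none (at equilibrium)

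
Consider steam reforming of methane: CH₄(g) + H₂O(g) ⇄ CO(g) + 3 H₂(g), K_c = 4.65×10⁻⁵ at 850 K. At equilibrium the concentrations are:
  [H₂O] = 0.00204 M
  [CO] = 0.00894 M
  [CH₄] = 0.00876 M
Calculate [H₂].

At equilibrium, K_c = [CO]·[H₂]³ / ([CH₄]·[H₂O]) = 4.65×10⁻⁵.
(0.00894)·([H₂])³ / ((0.00876)·(0.00204)) = 4.65×10⁻⁵
[H₂]³ = 9.30×10⁻⁸ ⇒ [H₂] = 0.00453 M

[H₂] = 0.00453 M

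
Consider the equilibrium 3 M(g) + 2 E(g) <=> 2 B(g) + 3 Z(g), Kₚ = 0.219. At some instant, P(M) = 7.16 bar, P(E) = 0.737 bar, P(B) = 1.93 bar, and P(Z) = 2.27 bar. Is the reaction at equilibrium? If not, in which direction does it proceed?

Qₚ = P(B)²·P(Z)³ / (P(M)³·P(E)²) = (1.93)²·(2.27)³ / ((7.16)³·(0.737)²) = 0.219
Qₚ = 0.219 = Kₚ, so the system is already at equilibrium.

no net change (already at equilibrium)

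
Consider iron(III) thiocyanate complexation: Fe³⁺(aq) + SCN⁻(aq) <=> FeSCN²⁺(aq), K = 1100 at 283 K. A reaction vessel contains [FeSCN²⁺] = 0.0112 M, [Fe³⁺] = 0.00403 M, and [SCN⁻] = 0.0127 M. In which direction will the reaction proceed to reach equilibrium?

Q = [FeSCN²⁺] / ([Fe³⁺]·[SCN⁻]) = (0.0112) / ((0.00403)·(0.0127)) = 219
Q = 219 < K = 1100, so the forward reaction proceeds.

forward (toward products)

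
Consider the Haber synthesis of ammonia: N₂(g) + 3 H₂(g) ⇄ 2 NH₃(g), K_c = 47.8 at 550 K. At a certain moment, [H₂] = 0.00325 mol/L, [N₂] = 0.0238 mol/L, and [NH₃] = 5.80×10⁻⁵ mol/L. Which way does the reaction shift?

Q_c = [NH₃]² / ([N₂]·[H₂]³) = (5.80×10⁻⁵)² / ((0.0238)·(0.00325)³) = 4.12
Q_c = 4.12 < K_c = 47.8, so the forward reaction proceeds.

forward (toward products)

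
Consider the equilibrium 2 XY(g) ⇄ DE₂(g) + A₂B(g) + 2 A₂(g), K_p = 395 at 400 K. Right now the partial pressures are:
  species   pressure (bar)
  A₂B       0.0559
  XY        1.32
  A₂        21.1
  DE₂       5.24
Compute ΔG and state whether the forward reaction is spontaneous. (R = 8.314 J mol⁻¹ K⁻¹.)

ΔG = -5.53 kJ/mol; the forward reaction is spontaneous

Q_p = P(DE₂)·P(A₂B)·P(A₂)² / P(XY)² = (5.24)·(0.0559)·(21.1)² / (1.32)² = 74.8
ΔG = RT ln(Q_p/K_p) = (8.314 J mol⁻¹ K⁻¹)(400 K) × ln(74.8/395)
   = (3.326 kJ/mol)(-1.664) = -5.53 kJ/mol
ΔG < 0, so the forward reaction is spontaneous (proceeds forward).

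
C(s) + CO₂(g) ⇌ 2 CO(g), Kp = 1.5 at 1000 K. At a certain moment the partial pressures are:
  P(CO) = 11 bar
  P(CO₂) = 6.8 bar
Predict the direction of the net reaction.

(C is a pure solid — omitted from Qp.)
Qp = P(CO)² / P(CO₂) = (11)² / (6.8) = 18
Qp = 18 > Kp = 1.5, so the reverse reaction proceeds.

reverse (toward reactants)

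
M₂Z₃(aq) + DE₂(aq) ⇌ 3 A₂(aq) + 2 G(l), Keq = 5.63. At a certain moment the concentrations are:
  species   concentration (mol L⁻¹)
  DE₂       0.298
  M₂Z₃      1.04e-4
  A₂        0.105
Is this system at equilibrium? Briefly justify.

(G is a pure liquid — omitted from Q.)
Q = [A₂]³ / ([M₂Z₃]·[DE₂]) = (0.105)³ / ((1.04e-4)·(0.298)) = 37.4
Q = 37.4 > Keq = 5.63: net reverse reaction.

no; Q > K, reaction proceeds in reverse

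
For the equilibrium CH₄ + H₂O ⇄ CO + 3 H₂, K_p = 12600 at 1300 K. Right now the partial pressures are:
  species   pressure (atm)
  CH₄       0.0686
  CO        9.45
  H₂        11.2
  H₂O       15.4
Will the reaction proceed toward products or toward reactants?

no net change (already at equilibrium)

Q_p = P(CO)·P(H₂)³ / (P(CH₄)·P(H₂O)) = (9.45)·(11.2)³ / ((0.0686)·(15.4)) = 12600
Q_p = 12600 = K_p, so the system is already at equilibrium.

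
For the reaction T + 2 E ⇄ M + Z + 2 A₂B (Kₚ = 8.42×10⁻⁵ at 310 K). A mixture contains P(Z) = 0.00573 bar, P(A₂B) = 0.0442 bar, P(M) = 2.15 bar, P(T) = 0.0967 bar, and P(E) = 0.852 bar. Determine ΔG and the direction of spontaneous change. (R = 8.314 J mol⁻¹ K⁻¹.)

ΔG = 3.62 kJ/mol; the forward reaction is non-spontaneous

Qₚ = P(M)·P(Z)·P(A₂B)² / (P(T)·P(E)²) = (2.15)·(0.00573)·(0.0442)² / ((0.0967)·(0.852)²) = 3.43×10⁻⁴
ΔG = RT ln(Qₚ/Kₚ) = (8.314 J mol⁻¹ K⁻¹)(310 K) × ln(3.43×10⁻⁴/8.42×10⁻⁵)
   = (2.577 kJ/mol)(1.405) = 3.62 kJ/mol
ΔG > 0, so the forward reaction is non-spontaneous (proceeds in reverse).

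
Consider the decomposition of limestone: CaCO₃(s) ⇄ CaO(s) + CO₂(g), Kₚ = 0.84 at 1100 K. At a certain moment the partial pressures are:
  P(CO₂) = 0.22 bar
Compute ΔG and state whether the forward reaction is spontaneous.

ΔG = -12.3 kJ/mol; the forward reaction is spontaneous

(CaCO₃, CaO are pure solids — omitted from Qₚ.)
Qₚ = P(CO₂) = 0.220
ΔG = RT ln(Qₚ/Kₚ) = (8.314 J mol⁻¹ K⁻¹)(1100 K) × ln(0.220/0.84)
   = (9.145 kJ/mol)(-1.340) = -12.3 kJ/mol
ΔG < 0, so the forward reaction is spontaneous (proceeds forward).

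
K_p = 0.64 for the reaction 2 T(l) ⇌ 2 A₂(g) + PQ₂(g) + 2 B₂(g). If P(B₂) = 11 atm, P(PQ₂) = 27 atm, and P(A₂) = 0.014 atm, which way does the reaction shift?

(T is a pure liquid — omitted from Q_p.)
Q_p = P(A₂)²·P(PQ₂)·P(B₂)² = (0.014)²·(27)·(11)² = 0.64
Q_p = 0.64 = K_p, so the system is already at equilibrium.

at equilibrium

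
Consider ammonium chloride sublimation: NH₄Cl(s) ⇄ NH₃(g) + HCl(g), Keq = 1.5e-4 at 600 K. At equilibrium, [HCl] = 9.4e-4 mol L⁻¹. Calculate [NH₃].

[NH₃] = 0.16 mol L⁻¹

(NH₄Cl is a pure solid — omitted from Keq.)
At equilibrium, Keq = [NH₃]·[HCl] = 1.5e-4.
([NH₃])·(9.4e-4) = 1.5e-4
[NH₃] = 0.160 = 0.16 mol L⁻¹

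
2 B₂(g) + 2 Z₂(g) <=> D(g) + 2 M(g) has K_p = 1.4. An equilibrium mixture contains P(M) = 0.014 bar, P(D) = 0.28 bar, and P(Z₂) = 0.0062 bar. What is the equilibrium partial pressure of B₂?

At equilibrium, K_p = P(D)·P(M)² / (P(B₂)²·P(Z₂)²) = 1.4.
(0.28)·(0.014)² / ((P(B₂))²·(0.0062)²) = 1.4
P(B₂)² = 1.02 ⇒ P(B₂) = 1.0 bar

P(B₂) = 1.0 bar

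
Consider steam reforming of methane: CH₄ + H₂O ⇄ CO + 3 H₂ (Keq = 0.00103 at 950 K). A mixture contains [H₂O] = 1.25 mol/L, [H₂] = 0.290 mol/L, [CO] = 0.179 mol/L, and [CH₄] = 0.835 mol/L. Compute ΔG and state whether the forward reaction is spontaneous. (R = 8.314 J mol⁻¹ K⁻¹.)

ΔG = 11.1 kJ/mol; the forward reaction is non-spontaneous

Q = [CO]·[H₂]³ / ([CH₄]·[H₂O]) = (0.179)·(0.290)³ / ((0.835)·(1.25)) = 0.00418
ΔG = RT ln(Q/Keq) = (8.314 J mol⁻¹ K⁻¹)(950 K) × ln(0.00418/0.00103)
   = (7.898 kJ/mol)(1.401) = 11.1 kJ/mol
ΔG > 0, so the forward reaction is non-spontaneous (proceeds in reverse).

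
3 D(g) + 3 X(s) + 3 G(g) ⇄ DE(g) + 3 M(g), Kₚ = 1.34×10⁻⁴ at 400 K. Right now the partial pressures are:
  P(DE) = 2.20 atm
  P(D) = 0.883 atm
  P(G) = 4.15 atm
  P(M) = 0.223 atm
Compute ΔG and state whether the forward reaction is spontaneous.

(X is a pure solid — omitted from Qₚ.)
Qₚ = P(DE)·P(M)³ / (P(D)³·P(G)³) = (2.20)·(0.223)³ / ((0.883)³·(4.15)³) = 4.96×10⁻⁴
ΔG = RT ln(Qₚ/Kₚ) = (8.314 J mol⁻¹ K⁻¹)(400 K) × ln(4.96×10⁻⁴/1.34×10⁻⁴)
   = (3.326 kJ/mol)(1.309) = 4.35 kJ/mol
ΔG > 0, so the forward reaction is non-spontaneous (proceeds in reverse).

ΔG = 4.35 kJ/mol; the forward reaction is non-spontaneous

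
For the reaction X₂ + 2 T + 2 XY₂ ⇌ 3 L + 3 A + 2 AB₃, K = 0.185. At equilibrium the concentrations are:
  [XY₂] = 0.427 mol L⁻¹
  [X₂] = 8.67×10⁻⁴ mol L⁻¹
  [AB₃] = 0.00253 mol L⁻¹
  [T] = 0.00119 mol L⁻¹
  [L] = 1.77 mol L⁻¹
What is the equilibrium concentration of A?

At equilibrium, K = [L]³·[A]³·[AB₃]² / ([X₂]·[T]²·[XY₂]²) = 0.185.
(1.77)³·([A])³·(0.00253)² / ((8.67×10⁻⁴)·(0.00119)²·(0.427)²) = 0.185
[A]³ = 1.17×10⁻⁶ ⇒ [A] = 0.0105 mol L⁻¹

[A] = 0.0105 mol L⁻¹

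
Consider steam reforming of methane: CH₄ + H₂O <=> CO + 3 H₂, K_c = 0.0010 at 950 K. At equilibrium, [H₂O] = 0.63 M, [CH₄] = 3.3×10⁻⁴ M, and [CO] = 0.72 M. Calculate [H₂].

At equilibrium, K_c = [CO]·[H₂]³ / ([CH₄]·[H₂O]) = 0.0010.
(0.72)·([H₂])³ / ((3.3×10⁻⁴)·(0.63)) = 0.0010
[H₂]³ = 2.89×10⁻⁷ ⇒ [H₂] = 0.0066 M

[H₂] = 0.0066 M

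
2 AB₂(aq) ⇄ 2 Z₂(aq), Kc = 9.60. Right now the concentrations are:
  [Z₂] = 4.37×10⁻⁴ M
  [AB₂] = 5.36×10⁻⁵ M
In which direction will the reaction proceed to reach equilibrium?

toward reactants

Qc = [Z₂]² / [AB₂]² = (4.37×10⁻⁴)² / (5.36×10⁻⁵)² = 66.5
Qc = 66.5 > Kc = 9.60, so the reverse reaction proceeds.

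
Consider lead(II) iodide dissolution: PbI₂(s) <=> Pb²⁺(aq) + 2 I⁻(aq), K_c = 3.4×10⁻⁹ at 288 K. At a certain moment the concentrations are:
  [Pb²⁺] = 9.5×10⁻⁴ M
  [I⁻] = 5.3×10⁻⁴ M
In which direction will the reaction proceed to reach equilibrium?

to the right

(PbI₂ is a pure solid — omitted from Q_c.)
Q_c = [Pb²⁺]·[I⁻]² = (9.5×10⁻⁴)·(5.3×10⁻⁴)² = 2.7×10⁻¹⁰
Q_c = 2.7×10⁻¹⁰ < K_c = 3.4×10⁻⁹, so the forward reaction proceeds.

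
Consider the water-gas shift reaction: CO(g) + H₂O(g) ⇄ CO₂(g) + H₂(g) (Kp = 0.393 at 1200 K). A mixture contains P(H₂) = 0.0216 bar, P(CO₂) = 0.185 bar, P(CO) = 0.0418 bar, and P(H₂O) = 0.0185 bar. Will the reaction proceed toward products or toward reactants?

in the reverse direction

Qp = P(CO₂)·P(H₂) / (P(CO)·P(H₂O)) = (0.185)·(0.0216) / ((0.0418)·(0.0185)) = 5.17
Qp = 5.17 > Kp = 0.393, so the reverse reaction proceeds.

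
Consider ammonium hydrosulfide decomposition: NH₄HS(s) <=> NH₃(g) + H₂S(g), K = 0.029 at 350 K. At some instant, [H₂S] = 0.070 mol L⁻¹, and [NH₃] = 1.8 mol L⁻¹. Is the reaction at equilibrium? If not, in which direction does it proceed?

to the left

(NH₄HS is a pure solid — omitted from Q.)
Q = [NH₃]·[H₂S] = (1.8)·(0.070) = 0.13
Q = 0.13 > K = 0.029, so the reverse reaction proceeds.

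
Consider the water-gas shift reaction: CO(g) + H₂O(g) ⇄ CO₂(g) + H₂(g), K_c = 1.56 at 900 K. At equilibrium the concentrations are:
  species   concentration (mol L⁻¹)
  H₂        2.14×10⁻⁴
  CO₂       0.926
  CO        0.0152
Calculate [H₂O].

At equilibrium, K_c = [CO₂]·[H₂] / ([CO]·[H₂O]) = 1.56.
(0.926)·(2.14×10⁻⁴) / ((0.0152)·([H₂O])) = 1.56
[H₂O] = 0.00836 mol L⁻¹

[H₂O] = 0.00836 mol L⁻¹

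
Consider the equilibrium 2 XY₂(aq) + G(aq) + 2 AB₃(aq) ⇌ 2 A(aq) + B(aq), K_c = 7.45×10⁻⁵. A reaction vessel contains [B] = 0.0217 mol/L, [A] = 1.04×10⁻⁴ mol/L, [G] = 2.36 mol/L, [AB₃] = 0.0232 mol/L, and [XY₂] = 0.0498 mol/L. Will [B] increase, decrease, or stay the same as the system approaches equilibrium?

stay the same

Q_c = [A]²·[B] / ([XY₂]²·[G]·[AB₃]²) = (1.04×10⁻⁴)²·(0.0217) / ((0.0498)²·(2.36)·(0.0232)²) = 7.45×10⁻⁵
Q_c = 7.45×10⁻⁵ = K_c; the system is at equilibrium.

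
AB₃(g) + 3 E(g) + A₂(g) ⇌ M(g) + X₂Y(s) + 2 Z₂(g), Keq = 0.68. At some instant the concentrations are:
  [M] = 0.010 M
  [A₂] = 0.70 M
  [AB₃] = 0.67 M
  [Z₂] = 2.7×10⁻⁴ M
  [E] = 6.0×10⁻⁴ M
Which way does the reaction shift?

in the reverse direction

(X₂Y is a pure solid — omitted from Q.)
Q = [M]·[Z₂]² / ([AB₃]·[E]³·[A₂]) = (0.010)·(2.7×10⁻⁴)² / ((0.67)·(6.0×10⁻⁴)³·(0.70)) = 7.2
Q = 7.2 > Keq = 0.68, so the reverse reaction proceeds.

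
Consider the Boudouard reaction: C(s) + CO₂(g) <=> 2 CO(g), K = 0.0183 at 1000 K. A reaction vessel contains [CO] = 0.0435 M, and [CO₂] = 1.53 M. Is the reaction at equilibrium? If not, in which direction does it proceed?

(C is a pure solid — omitted from Q.)
Q = [CO]² / [CO₂] = (0.0435)² / (1.53) = 0.00124
Q = 0.00124 < K = 0.0183, so the forward reaction proceeds.

forward (toward products)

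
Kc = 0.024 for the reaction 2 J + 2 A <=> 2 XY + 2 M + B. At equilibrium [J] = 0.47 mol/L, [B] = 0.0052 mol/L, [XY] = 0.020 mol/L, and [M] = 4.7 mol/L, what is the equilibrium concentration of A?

At equilibrium, Kc = [XY]²·[M]²·[B] / ([J]²·[A]²) = 0.024.
(0.020)²·(4.7)²·(0.0052) / ((0.47)²·([A])²) = 0.024
[A]² = 0.00867 ⇒ [A] = 0.093 mol/L

[A] = 0.093 mol/L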